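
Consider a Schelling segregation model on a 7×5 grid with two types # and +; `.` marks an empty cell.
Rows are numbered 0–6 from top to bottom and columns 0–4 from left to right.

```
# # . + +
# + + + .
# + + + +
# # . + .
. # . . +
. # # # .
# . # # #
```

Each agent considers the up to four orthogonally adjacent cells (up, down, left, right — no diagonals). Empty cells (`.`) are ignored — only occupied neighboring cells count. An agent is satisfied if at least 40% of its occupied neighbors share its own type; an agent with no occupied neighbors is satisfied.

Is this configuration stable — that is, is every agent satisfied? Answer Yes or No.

Yes

(0,0)# 2/2 ✓
(0,1)# 1/2 ✓
(0,3)+ 2/2 ✓
(0,4)+ 1/1 ✓
(1,0)# 2/3 ✓
(1,1)+ 2/4 ✓
(1,2)+ 3/3 ✓
(1,3)+ 3/3 ✓
(2,0)# 2/3 ✓
(2,1)+ 2/4 ✓
(2,2)+ 3/3 ✓
(2,3)+ 4/4 ✓
(2,4)+ 1/1 ✓
(3,0)# 2/2 ✓
(3,1)# 2/3 ✓
(3,3)+ 1/1 ✓
(4,1)# 2/2 ✓
(4,4)+ 0/0 ✓
(5,1)# 2/2 ✓
(5,2)# 3/3 ✓
(5,3)# 2/2 ✓
(6,0)# 0/0 ✓
(6,2)# 2/2 ✓
(6,3)# 3/3 ✓
(6,4)# 1/1 ✓
All meet the threshold, so the configuration is stable.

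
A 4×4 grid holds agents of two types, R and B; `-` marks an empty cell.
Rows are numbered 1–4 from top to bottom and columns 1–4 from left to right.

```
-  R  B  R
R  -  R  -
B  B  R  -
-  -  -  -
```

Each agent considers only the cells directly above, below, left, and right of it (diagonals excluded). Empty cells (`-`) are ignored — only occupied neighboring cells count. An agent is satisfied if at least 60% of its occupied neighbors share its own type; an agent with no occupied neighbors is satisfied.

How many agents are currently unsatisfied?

8

(1,2)R 0/1 unhappy
(1,3)B 0/3 unhappy
(1,4)R 0/1 unhappy
(2,1)R 0/1 unhappy
(2,3)R 1/2 unhappy
(3,1)B 1/2 unhappy
(3,2)B 1/2 unhappy
(3,3)R 1/2 unhappy
Unsatisfied: (1,2), (1,3), (1,4), (2,1), (2,3), (3,1), (3,2), (3,3) — 8 in total.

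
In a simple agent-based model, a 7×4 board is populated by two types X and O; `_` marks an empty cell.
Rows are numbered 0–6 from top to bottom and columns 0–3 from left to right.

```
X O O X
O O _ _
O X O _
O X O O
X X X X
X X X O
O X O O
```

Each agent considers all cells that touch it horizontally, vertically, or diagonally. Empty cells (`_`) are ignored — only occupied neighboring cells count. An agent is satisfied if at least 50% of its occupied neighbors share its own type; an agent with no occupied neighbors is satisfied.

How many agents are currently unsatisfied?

Row 0: (0,0)X 0/3 ✗ · (0,1)O 3/4 ✓ · (0,2)O 2/3 ✓ · (0,3)X 0/1 ✗
Row 1: (1,0)O 3/5 ✓ · (1,1)O 5/7 ✓
Row 2: (2,0)O 3/5 ✓ · (2,1)X 1/7 ✗ · (2,2)O 3/5 ✓
Row 3: (3,0)O 1/5 ✗ · (3,1)X 4/8 ✓ · (3,2)O 2/7 ✗ · (3,3)O 2/4 ✓
Row 4: (4,0)X 4/5 ✓ · (4,1)X 6/8 ✓ · (4,2)X 5/8 ✓ · (4,3)X 2/5 ✗
Row 5: (5,0)X 4/5 ✓ · (5,1)X 6/8 ✓ · (5,2)X 5/8 ✓ · (5,3)O 2/5 ✗
Row 6: (6,0)O 0/3 ✗ · (6,1)X 3/5 ✓ · (6,2)O 2/5 ✗ · (6,3)O 2/3 ✓
Unsatisfied: (0,0), (0,3), (2,1), (3,0), (3,2), (4,3), (5,3), (6,0), (6,2) — 9 in total.

9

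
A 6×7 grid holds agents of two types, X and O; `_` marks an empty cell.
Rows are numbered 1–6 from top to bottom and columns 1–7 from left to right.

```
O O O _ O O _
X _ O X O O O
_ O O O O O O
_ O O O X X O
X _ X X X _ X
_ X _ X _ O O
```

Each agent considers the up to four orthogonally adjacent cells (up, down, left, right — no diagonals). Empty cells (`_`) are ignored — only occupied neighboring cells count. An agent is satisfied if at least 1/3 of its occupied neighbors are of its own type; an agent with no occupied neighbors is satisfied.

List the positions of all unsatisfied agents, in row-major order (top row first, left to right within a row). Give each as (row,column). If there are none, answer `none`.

(2,1), (2,4), (5,7)

(1,1)O 1/2 ok
(1,2)O 2/2 ok
(1,3)O 2/2 ok
(1,5)O 2/2 ok
(1,6)O 2/2 ok
(2,1)X 0/1 unhappy
(2,3)O 2/3 ok
(2,4)X 0/3 unhappy
(2,5)O 3/4 ok
(2,6)O 4/4 ok
(2,7)O 2/2 ok
(3,2)O 2/2 ok
(3,3)O 4/4 ok
(3,4)O 3/4 ok
(3,5)O 3/4 ok
(3,6)O 3/4 ok
(3,7)O 3/3 ok
(4,2)O 2/2 ok
(4,3)O 3/4 ok
(4,4)O 2/4 ok
(4,5)X 2/4 ok
(4,6)X 1/3 ok
(4,7)O 1/3 ok
(5,1)X 0/0 ok
(5,3)X 1/2 ok
(5,4)X 3/4 ok
(5,5)X 2/2 ok
(5,7)X 0/2 unhappy
(6,2)X 0/0 ok
(6,4)X 1/1 ok
(6,6)O 1/1 ok
(6,7)O 1/2 ok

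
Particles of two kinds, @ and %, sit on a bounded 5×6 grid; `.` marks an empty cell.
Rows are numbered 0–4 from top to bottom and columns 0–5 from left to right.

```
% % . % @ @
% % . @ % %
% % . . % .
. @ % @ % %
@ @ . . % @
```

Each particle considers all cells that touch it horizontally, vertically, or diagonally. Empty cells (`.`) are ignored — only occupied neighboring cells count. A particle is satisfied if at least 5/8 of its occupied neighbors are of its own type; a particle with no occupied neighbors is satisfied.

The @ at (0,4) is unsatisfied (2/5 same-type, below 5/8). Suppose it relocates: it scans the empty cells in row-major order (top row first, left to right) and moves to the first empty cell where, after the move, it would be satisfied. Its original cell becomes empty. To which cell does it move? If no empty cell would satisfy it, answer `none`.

(4,2)

Vacating (0,4). Empty cells in order:
  (0,2): 1/4 same-type → still unsatisfied.
  (1,2): 1/5 same-type → still unsatisfied.
  (2,2): 3/6 same-type → still unsatisfied.
  (2,3): 2/6 same-type → still unsatisfied.
  (2,5): 0/5 same-type → still unsatisfied.
  (3,0): 3/5 same-type → still unsatisfied.
  (4,2): 3/4 same-type → satisfied — stop here.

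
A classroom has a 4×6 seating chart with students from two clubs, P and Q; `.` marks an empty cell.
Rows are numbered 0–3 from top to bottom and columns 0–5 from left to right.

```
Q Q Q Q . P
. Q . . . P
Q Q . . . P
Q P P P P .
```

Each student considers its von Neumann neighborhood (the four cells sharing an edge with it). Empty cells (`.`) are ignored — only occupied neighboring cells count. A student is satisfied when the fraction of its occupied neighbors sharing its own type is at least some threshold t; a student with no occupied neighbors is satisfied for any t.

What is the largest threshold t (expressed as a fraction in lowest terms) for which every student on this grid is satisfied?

1/3

(0,0)Q 1/1
(0,1)Q 3/3
(0,2)Q 2/2
(0,3)Q 1/1
(0,5)P 1/1
(1,1)Q 2/2
(1,5)P 2/2
(2,0)Q 2/2
(2,1)Q 2/3
(2,5)P 1/1
(3,0)Q 1/2
(3,1)P 1/3
(3,2)P 2/2
(3,3)P 2/2
(3,4)P 1/1
The smallest same-type fraction is 1/3 at (3,1), which reduces to 1/3. Any threshold above that leaves this student unsatisfied.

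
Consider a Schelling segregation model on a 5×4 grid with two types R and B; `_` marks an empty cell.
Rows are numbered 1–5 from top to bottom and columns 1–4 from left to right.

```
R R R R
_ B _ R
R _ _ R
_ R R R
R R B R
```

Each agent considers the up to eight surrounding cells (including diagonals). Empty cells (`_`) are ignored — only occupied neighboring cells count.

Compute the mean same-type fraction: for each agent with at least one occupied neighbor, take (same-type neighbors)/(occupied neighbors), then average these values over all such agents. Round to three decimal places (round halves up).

(1,1)R 1/2
(1,2)R 2/3
(1,3)R 3/4
(1,4)R 2/2
(2,2)B 0/4
(2,4)R 3/3
(3,1)R 1/2
(3,4)R 3/3
(4,2)R 4/5
(4,3)R 5/6
(4,4)R 3/4
(5,1)R 2/2
(5,2)R 3/4
(5,3)B 0/5
(5,4)R 2/3
Sum over 15 agents: 1/2 + 2/3 + 3/4 + 2/2 + 0/4 + 3/3 + 1/2 + 3/3 + 4/5 + 5/6 + 3/4 + 2/2 + 3/4 + 0/5 + 2/3 = 613/60; mean = 613/60 ÷ 15 = 613/900 = 0.681111… → 0.681.

0.681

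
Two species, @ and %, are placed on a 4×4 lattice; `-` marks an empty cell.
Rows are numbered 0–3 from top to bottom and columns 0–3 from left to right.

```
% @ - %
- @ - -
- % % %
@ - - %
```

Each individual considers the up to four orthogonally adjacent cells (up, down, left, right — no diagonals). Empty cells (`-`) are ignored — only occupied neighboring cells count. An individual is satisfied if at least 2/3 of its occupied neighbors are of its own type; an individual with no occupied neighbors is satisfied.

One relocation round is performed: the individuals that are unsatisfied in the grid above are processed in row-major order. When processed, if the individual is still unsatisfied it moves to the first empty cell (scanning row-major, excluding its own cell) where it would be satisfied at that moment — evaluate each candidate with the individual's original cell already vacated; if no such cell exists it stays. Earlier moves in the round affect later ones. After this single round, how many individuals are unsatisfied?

0

Initially unsatisfied (in order): (0,0), (0,1), (1,1), (2,1).
  (0,0) → (1,3).
  (0,1): now satisfied by earlier moves; stays.
  (1,1) → (0,0).
  (2,1): now satisfied by earlier moves; stays.
Resulting grid:
@ @ - %
- - - %
- % % %
@ - - %
All satisfied now.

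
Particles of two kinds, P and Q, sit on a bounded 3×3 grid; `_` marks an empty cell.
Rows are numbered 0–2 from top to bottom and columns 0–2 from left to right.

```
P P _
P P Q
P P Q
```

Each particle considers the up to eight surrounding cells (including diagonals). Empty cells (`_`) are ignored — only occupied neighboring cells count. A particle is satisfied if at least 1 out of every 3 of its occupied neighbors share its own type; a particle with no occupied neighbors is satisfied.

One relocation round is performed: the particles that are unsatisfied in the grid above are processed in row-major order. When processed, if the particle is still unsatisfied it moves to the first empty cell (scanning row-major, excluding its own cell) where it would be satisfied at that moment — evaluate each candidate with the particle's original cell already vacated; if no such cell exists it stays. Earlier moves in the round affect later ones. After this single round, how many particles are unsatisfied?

1

Initially unsatisfied (in order): (1,2).
  (1,2): no empty cell satisfies it; stays.
Resulting grid:
P P _
P P Q
P P Q
Unsatisfied now: (1,2).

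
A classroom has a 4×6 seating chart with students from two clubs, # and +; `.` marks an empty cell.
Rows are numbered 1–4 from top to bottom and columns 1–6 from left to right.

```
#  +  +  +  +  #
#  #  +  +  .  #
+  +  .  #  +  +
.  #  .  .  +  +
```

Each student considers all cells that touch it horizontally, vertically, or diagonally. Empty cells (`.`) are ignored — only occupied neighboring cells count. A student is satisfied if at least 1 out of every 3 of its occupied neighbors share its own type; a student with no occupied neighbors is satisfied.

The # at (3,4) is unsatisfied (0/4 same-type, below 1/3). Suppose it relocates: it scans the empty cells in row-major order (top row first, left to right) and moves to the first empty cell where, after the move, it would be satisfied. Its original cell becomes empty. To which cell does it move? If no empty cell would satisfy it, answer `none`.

(3,3)

Vacating (3,4). Empty cells in order:
  (2,5): 2/7 same-type → still unsatisfied.
  (3,3): 2/5 same-type → satisfied — stop here.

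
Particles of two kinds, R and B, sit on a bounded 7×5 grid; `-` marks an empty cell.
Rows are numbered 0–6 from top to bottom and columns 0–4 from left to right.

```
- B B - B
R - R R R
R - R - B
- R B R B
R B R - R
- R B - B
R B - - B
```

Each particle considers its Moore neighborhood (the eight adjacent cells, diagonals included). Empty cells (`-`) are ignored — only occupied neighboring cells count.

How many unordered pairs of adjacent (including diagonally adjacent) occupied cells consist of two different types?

24

Scan each occupied cell's neighbors to the right and below (and the two forward diagonals) so each pair is counted once.
From row 0: 6 unlike of 7 pairs (running 6/7).
From row 1: 2 unlike of 7 pairs (running 8/14).
From row 2: 2 unlike of 6 pairs (running 10/20).
From row 3: 6 unlike of 11 pairs (running 16/31).
From row 4: 5 unlike of 8 pairs (running 21/39).
From row 5: 2 unlike of 5 pairs (running 23/44).
From row 6: 1 unlike of 1 pairs (running 24/45).
Total adjacent occupied pairs: 45; unlike-type pairs: 24.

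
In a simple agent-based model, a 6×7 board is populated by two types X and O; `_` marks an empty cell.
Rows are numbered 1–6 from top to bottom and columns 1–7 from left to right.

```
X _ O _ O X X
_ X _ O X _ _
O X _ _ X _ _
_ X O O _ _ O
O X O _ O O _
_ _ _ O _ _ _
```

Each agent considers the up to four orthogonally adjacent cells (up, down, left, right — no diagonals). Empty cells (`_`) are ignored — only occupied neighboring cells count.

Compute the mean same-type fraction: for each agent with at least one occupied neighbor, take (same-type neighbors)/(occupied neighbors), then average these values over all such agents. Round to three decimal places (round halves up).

0.569

Row 1: (1,1)X — no occupied neighbors · (1,3)O — no occupied neighbors · (1,5)O 0/2 · (1,6)X 1/2 · (1,7)X 1/1
Row 2: (2,2)X 1/1 · (2,4)O 0/1 · (2,5)X 1/3
Row 3: (3,1)O 0/1 · (3,2)X 2/3 · (3,5)X 1/1
Row 4: (4,2)X 2/3 · (4,3)O 2/3 · (4,4)O 1/1 · (4,7)O — no occupied neighbors
Row 5: (5,1)O 0/1 · (5,2)X 1/3 · (5,3)O 1/2 · (5,5)O 1/1 · (5,6)O 1/1
Row 6: (6,4)O — no occupied neighbors
Sum over 17 agents: 0/2 + 1/2 + 1/1 + 1/1 + 0/1 + 1/3 + 0/1 + 2/3 + 1/1 + 2/3 + 2/3 + 1/1 + 0/1 + 1/3 + 1/2 + 1/1 + 1/1 = 29/3; mean = 29/3 ÷ 17 = 29/51 = 0.568627… → 0.569.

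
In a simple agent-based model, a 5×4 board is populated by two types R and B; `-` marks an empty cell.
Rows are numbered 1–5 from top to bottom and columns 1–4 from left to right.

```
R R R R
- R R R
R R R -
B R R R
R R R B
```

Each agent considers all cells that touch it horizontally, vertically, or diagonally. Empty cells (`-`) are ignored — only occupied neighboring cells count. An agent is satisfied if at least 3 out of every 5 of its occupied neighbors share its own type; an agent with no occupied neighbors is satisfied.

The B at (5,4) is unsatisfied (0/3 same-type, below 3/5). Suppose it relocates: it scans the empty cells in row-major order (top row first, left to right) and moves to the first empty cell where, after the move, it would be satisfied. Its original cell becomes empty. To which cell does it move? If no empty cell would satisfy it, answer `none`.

none

Vacating (5,4). Empty cells in order:
  (2,1): 0/5 same-type → still unsatisfied.
  (3,4): 0/5 same-type → still unsatisfied.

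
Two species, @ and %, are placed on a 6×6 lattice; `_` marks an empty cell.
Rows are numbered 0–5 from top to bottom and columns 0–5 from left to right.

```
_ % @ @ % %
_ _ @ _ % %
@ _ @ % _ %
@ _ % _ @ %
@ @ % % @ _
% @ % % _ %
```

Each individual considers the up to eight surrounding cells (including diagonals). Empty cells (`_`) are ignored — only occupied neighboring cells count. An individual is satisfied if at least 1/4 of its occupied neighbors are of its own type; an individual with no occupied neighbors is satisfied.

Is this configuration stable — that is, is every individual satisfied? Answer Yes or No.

(0,1)% 0/2 not
(0,2)@ 2/3 satisfied
(0,3)@ 2/4 satisfied
(0,4)% 3/4 satisfied
(0,5)% 3/3 satisfied
(1,2)@ 3/5 satisfied
(1,4)% 5/6 satisfied
(1,5)% 4/4 satisfied
(2,0)@ 1/1 satisfied
(2,2)@ 1/3 satisfied
(2,3)% 2/5 satisfied
(2,5)% 3/4 satisfied
(3,0)@ 3/3 satisfied
(3,2)% 3/5 satisfied
(3,4)@ 1/5 not
(3,5)% 1/3 satisfied
(4,0)@ 3/4 satisfied
(4,1)@ 3/7 satisfied
(4,2)% 4/6 satisfied
(4,3)% 4/6 satisfied
(4,4)@ 1/5 not
(5,0)% 0/3 not
(5,1)@ 2/5 satisfied
(5,2)% 3/5 satisfied
(5,3)% 3/4 satisfied
(5,5)% 0/1 not
For instance (0,1) has only 0/2 same-type neighbors, below 1/4.

No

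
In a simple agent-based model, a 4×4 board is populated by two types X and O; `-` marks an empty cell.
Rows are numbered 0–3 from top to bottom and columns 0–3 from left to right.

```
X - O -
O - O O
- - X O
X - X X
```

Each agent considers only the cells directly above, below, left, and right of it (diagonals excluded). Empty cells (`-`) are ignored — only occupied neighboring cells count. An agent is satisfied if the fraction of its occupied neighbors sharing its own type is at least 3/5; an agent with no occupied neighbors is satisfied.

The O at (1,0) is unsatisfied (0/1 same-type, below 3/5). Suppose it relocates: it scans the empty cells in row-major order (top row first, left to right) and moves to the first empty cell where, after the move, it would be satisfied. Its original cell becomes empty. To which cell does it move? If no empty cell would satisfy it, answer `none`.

Vacating (1,0). Empty cells in order:
  (0,1): 1/2 same-type → still unsatisfied.
  (0,3): 2/2 same-type → satisfied — stop here.

(0,3)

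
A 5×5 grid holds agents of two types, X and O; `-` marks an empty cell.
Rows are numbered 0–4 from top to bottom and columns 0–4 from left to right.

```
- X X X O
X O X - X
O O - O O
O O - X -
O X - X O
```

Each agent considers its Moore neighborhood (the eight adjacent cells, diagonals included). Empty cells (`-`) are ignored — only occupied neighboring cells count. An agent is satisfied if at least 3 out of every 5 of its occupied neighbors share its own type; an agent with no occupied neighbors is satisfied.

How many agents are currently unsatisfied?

11

(0,1)X 3/4 ok
(0,2)X 3/4 ok
(0,3)X 3/4 ok
(0,4)O 0/2 unhappy
(1,0)X 1/4 unhappy
(1,1)O 2/6 unhappy
(1,2)X 3/6 unhappy
(1,4)X 1/4 unhappy
(2,0)O 4/5 ok
(2,1)O 4/6 ok
(2,3)O 1/4 unhappy
(2,4)O 1/3 unhappy
(3,0)O 4/5 ok
(3,1)O 4/5 ok
(3,3)X 1/4 unhappy
(4,0)O 2/3 ok
(4,1)X 0/3 unhappy
(4,3)X 1/2 unhappy
(4,4)O 0/2 unhappy
Unsatisfied: (0,4), (1,0), (1,1), (1,2), (1,4), (2,3), (2,4), (3,3), (4,1), (4,3), (4,4) — 11 in total.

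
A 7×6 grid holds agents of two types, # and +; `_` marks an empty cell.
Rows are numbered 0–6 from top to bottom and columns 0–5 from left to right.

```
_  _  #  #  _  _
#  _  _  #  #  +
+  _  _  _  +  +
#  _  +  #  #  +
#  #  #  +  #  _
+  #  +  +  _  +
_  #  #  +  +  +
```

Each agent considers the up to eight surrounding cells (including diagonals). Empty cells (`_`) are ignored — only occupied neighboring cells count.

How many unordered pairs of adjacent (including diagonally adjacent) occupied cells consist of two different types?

Scan each occupied cell's neighbors to the right and below (and the two forward diagonals) so each pair is counted once.
Row 0: #(0,2)–#(0,3)= #(0,2)–#(1,3)= #(0,3)–#(1,3)= #(0,3)–#(1,4)=  → 0/4 unlike.
Row 1: #(1,0)–+(2,0)≠ #(1,3)–#(1,4)= #(1,3)–+(2,4)≠ #(1,4)–+(1,5)≠ #(1,4)–+(2,4)≠ #(1,4)–+(2,5)≠ +(1,5)–+(2,5)= +(1,5)–+(2,4)=  → 5/8 unlike.
Row 2: +(2,0)–#(3,0)≠ +(2,4)–+(2,5)= +(2,4)–#(3,4)≠ +(2,4)–+(3,5)= +(2,4)–#(3,3)≠ +(2,5)–+(3,5)= +(2,5)–#(3,4)≠  → 4/7 unlike.
Row 3: #(3,0)–#(4,0)= #(3,0)–#(4,1)= +(3,2)–#(3,3)≠ +(3,2)–#(4,2)≠ +(3,2)–+(4,3)= +(3,2)–#(4,1)≠ #(3,3)–#(3,4)= #(3,3)–+(4,3)≠ #(3,3)–#(4,4)= #(3,3)–#(4,2)= #(3,4)–+(3,5)≠ #(3,4)–#(4,4)= #(3,4)–+(4,3)≠ +(3,5)–#(4,4)≠  → 7/14 unlike.
Row 4: #(4,0)–#(4,1)= #(4,0)–+(5,0)≠ #(4,0)–#(5,1)= #(4,1)–#(4,2)= #(4,1)–#(5,1)= #(4,1)–+(5,2)≠ #(4,1)–+(5,0)≠ #(4,2)–+(4,3)≠ #(4,2)–+(5,2)≠ #(4,2)–+(5,3)≠ #(4,2)–#(5,1)= +(4,3)–#(4,4)≠ +(4,3)–+(5,3)= +(4,3)–+(5,2)= #(4,4)–+(5,5)≠ #(4,4)–+(5,3)≠  → 9/16 unlike.
Row 5: +(5,0)–#(5,1)≠ +(5,0)–#(6,1)≠ #(5,1)–+(5,2)≠ #(5,1)–#(6,1)= #(5,1)–#(6,2)= +(5,2)–+(5,3)= +(5,2)–#(6,2)≠ +(5,2)–+(6,3)= +(5,2)–#(6,1)≠ +(5,3)–+(6,3)= +(5,3)–+(6,4)= +(5,3)–#(6,2)≠ +(5,5)–+(6,5)= +(5,5)–+(6,4)=  → 6/14 unlike.
Row 6: #(6,1)–#(6,2)= #(6,2)–+(6,3)≠ +(6,3)–+(6,4)= +(6,4)–+(6,5)=  → 1/4 unlike.
Total adjacent occupied pairs: 67; unlike-type pairs: 32.

32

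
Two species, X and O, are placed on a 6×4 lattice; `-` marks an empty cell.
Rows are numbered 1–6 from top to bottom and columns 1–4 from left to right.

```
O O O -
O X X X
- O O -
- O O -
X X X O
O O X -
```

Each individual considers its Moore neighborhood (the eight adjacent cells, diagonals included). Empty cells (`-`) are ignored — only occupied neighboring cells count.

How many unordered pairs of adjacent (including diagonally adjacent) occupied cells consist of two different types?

Scan each occupied cell's neighbors to the right and below (and the two forward diagonals) so each pair is counted once.
Row 1: O(1,1)–O(1,2)= O(1,1)–O(2,1)= O(1,1)–X(2,2)≠ O(1,2)–O(1,3)= O(1,2)–X(2,2)≠ O(1,2)–X(2,3)≠ O(1,2)–O(2,1)= O(1,3)–X(2,3)≠ O(1,3)–X(2,4)≠ O(1,3)–X(2,2)≠  → 6/10 unlike.
Row 2: O(2,1)–X(2,2)≠ O(2,1)–O(3,2)= X(2,2)–X(2,3)= X(2,2)–O(3,2)≠ X(2,2)–O(3,3)≠ X(2,3)–X(2,4)= X(2,3)–O(3,3)≠ X(2,3)–O(3,2)≠ X(2,4)–O(3,3)≠  → 6/9 unlike.
Row 3: O(3,2)–O(3,3)= O(3,2)–O(4,2)= O(3,2)–O(4,3)= O(3,3)–O(4,3)= O(3,3)–O(4,2)=  → 0/5 unlike.
Row 4: O(4,2)–O(4,3)= O(4,2)–X(5,2)≠ O(4,2)–X(5,3)≠ O(4,2)–X(5,1)≠ O(4,3)–X(5,3)≠ O(4,3)–O(5,4)= O(4,3)–X(5,2)≠  → 5/7 unlike.
Row 5: X(5,1)–X(5,2)= X(5,1)–O(6,1)≠ X(5,1)–O(6,2)≠ X(5,2)–X(5,3)= X(5,2)–O(6,2)≠ X(5,2)–X(6,3)= X(5,2)–O(6,1)≠ X(5,3)–O(5,4)≠ X(5,3)–X(6,3)= X(5,3)–O(6,2)≠ O(5,4)–X(6,3)≠  → 7/11 unlike.
Row 6: O(6,1)–O(6,2)= O(6,2)–X(6,3)≠  → 1/2 unlike.
Total adjacent occupied pairs: 44; unlike-type pairs: 25.

25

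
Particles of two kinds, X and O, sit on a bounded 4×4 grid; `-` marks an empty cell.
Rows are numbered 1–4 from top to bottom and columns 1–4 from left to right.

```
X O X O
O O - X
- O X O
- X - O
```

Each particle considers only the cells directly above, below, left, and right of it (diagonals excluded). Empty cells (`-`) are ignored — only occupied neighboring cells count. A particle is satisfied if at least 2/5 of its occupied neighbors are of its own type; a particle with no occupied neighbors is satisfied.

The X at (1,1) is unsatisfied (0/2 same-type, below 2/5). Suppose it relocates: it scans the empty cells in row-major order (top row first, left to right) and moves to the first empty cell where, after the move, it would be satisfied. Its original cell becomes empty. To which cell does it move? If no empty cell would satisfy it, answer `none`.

Vacating (1,1). Empty cells in order:
  (2,3): 3/4 same-type → satisfied — stop here.

(2,3)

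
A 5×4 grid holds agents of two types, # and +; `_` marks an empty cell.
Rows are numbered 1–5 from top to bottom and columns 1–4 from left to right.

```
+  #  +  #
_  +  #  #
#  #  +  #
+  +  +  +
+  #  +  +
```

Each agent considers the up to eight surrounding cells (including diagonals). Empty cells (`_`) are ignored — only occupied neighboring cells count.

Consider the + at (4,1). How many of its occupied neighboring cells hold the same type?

2

Occupied neighbors of (4,1): (3,1)=#, (3,2)=#, (4,2)=+, (5,1)=+, (5,2)=#.
Same type (+): 2 of 5.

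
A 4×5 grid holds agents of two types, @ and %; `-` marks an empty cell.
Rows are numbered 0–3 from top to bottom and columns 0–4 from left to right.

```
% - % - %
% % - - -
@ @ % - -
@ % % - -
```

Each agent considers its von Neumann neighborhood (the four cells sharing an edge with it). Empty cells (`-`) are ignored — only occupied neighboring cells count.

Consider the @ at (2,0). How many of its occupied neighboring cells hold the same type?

2

Occupied neighbors of (2,0): (1,0)=%, (3,0)=@, (2,1)=@.
Same type (@): 2 of 3.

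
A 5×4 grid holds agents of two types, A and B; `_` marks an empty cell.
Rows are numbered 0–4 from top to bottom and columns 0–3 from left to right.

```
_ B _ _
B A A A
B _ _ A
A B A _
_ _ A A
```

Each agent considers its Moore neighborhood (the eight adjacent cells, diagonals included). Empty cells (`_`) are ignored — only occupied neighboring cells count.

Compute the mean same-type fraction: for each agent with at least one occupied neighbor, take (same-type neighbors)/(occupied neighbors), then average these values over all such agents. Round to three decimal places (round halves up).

(0,1)B 1/3
(1,0)B 2/3
(1,1)A 1/4
(1,2)A 3/4
(1,3)A 2/2
(2,0)B 2/4
(2,3)A 3/3
(3,0)A 0/2
(3,1)B 1/4
(3,2)A 3/4
(4,2)A 2/3
(4,3)A 2/2
Sum over 12 agents: 1/3 + 2/3 + 1/4 + 3/4 + 2/2 + 2/4 + 3/3 + 0/2 + 1/4 + 3/4 + 2/3 + 2/2 = 43/6; mean = 43/6 ÷ 12 = 43/72 = 0.597222… → 0.597.

0.597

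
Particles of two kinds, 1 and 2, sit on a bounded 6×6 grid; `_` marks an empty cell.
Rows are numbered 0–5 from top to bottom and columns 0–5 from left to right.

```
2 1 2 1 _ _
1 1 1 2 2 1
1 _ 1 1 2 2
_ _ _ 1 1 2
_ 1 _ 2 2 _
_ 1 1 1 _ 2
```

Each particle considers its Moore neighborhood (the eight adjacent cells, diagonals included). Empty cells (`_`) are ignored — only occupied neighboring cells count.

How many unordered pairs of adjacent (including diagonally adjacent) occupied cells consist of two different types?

28

Scan each occupied cell's neighbors to the right and below (and the two forward diagonals) so each pair is counted once.
From row 0: 9 unlike of 14 pairs (running 9/14).
From row 1: 7 unlike of 18 pairs (running 16/32).
From row 2: 4 unlike of 11 pairs (running 20/43).
From row 3: 5 unlike of 7 pairs (running 25/50).
From row 4: 3 unlike of 7 pairs (running 28/57).
From row 5: 0 unlike of 2 pairs (running 28/59).
Total adjacent occupied pairs: 59; unlike-type pairs: 28.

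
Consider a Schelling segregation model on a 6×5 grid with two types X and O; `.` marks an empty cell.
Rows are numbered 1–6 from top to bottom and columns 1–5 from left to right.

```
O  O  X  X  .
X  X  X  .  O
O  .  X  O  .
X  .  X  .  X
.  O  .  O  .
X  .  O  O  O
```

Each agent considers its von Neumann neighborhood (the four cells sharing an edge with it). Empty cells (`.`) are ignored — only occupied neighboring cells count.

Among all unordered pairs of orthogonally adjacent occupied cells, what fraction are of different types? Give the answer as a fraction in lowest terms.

Scan each occupied cell's neighbors to the right and below so each pair is counted once.
From row 1: 3 unlike of 6 pairs (running 3/6).
From row 2: 1 unlike of 4 pairs (running 4/10).
From row 3: 2 unlike of 3 pairs (running 6/13).
From row 5: 0 unlike of 1 pairs (running 6/14).
From row 6: 0 unlike of 2 pairs (running 6/16).
Total adjacent occupied pairs: 16; unlike-type pairs: 6.
6/16 reduces to 3/8.

3/8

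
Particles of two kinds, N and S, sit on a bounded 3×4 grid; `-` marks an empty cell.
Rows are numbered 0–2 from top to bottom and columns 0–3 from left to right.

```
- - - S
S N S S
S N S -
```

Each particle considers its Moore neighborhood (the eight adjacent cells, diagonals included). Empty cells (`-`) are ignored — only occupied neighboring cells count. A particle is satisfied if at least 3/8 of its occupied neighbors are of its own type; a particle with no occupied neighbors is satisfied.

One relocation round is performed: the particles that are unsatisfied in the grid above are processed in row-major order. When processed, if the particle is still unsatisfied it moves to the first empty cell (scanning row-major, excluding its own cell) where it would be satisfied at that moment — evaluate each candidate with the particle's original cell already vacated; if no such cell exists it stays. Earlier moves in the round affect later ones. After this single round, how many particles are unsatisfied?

Initially unsatisfied (in order): (1,0), (1,1), (2,0), (2,1).
  (1,0) → (0,1).
  (1,1): no empty cell satisfies it; stays.
  (2,0) → (0,0).
  (2,1) → (2,0).
Resulting grid:
S S - S
- N S S
N - S -
Unsatisfied now: (1,1).

1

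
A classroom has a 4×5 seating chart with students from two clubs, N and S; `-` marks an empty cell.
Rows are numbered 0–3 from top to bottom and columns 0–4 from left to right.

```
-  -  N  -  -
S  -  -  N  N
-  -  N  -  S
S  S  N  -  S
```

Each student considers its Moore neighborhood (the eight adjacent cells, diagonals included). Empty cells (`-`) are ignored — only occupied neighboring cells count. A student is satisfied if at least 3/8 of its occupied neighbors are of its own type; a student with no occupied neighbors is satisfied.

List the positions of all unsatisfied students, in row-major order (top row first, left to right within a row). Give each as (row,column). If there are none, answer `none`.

(2,4), (3,1)

(0,2)N 1/1 satisfied
(1,0)S 0/0 satisfied
(1,3)N 3/4 satisfied
(1,4)N 1/2 satisfied
(2,2)N 2/3 satisfied
(2,4)S 1/3 not
(3,0)S 1/1 satisfied
(3,1)S 1/3 not
(3,2)N 1/2 satisfied
(3,4)S 1/1 satisfied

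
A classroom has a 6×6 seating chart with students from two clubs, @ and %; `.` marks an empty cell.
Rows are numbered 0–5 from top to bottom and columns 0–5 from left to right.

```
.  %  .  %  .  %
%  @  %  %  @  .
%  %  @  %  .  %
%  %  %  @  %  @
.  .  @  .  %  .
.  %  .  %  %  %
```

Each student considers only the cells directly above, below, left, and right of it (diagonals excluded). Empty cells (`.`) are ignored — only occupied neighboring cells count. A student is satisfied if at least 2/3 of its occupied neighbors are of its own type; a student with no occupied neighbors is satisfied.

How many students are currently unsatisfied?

Row 0: (0,1)% 0/1 not · (0,3)% 1/1 satisfied · (0,5)% 0/0 satisfied
Row 1: (1,0)% 1/2 not · (1,1)@ 0/4 not · (1,2)% 1/3 not · (1,3)% 3/4 satisfied · (1,4)@ 0/1 not
Row 2: (2,0)% 3/3 satisfied · (2,1)% 2/4 not · (2,2)@ 0/4 not · (2,3)% 1/3 not · (2,5)% 0/1 not
Row 3: (3,0)% 2/2 satisfied · (3,1)% 3/3 satisfied · (3,2)% 1/4 not · (3,3)@ 0/3 not · (3,4)% 1/3 not · (3,5)@ 0/2 not
Row 4: (4,2)@ 0/1 not · (4,4)% 2/2 satisfied
Row 5: (5,1)% 0/0 satisfied · (5,3)% 1/1 satisfied · (5,4)% 3/3 satisfied · (5,5)% 1/1 satisfied
Unsatisfied: (0,1), (1,0), (1,1), (1,2), (1,4), (2,1), (2,2), (2,3), (2,5), (3,2), (3,3), (3,4), (3,5), (4,2) — 14 in total.

14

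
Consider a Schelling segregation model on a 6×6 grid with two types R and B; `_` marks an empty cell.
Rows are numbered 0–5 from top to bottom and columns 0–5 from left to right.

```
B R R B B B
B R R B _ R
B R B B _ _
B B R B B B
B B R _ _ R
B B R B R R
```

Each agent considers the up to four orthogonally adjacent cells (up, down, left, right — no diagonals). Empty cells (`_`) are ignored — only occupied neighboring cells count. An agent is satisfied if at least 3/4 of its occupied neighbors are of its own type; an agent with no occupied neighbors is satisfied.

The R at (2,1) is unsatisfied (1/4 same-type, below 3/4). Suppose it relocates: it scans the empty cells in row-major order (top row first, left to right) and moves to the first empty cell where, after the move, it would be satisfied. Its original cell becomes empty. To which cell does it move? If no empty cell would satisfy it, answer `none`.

Vacating (2,1). Empty cells in order:
  (1,4): 1/3 same-type → still unsatisfied.
  (2,4): 0/2 same-type → still unsatisfied.
  (2,5): 1/2 same-type → still unsatisfied.
  (4,3): 1/3 same-type → still unsatisfied.
  (4,4): 2/3 same-type → still unsatisfied.

none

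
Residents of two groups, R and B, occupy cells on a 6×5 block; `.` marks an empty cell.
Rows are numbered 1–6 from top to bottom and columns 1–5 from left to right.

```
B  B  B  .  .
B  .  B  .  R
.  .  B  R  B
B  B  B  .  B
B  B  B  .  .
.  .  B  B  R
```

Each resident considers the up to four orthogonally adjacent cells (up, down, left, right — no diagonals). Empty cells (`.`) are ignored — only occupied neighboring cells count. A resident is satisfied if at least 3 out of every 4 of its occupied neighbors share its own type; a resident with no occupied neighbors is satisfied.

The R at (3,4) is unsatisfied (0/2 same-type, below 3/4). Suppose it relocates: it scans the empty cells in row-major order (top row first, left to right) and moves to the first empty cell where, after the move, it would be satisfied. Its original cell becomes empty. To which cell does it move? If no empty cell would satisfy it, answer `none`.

(1,5)

Vacating (3,4). Empty cells in order:
  (1,4): 0/1 same-type → still unsatisfied.
  (1,5): 1/1 same-type → satisfied — stop here.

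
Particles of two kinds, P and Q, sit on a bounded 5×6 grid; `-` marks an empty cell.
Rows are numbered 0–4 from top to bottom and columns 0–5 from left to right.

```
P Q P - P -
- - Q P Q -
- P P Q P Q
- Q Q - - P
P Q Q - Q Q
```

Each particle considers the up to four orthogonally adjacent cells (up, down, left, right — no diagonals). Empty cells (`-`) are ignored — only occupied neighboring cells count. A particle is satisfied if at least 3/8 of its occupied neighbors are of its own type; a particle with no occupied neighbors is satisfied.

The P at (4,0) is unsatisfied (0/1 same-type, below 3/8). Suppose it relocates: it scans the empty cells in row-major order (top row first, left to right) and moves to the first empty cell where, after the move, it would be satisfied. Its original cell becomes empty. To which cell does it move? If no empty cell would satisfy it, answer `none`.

Vacating (4,0). Empty cells in order:
  (0,3): 3/3 same-type → satisfied — stop here.

(0,3)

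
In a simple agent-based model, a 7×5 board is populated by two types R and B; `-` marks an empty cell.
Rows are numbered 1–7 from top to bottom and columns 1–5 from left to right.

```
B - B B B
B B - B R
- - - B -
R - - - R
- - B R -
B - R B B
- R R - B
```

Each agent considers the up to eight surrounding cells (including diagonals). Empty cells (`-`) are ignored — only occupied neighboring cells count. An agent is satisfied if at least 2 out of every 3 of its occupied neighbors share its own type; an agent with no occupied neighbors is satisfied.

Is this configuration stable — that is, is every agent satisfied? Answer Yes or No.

No

(1,1)B 2/2 satisfied
(1,3)B 3/3 satisfied
(1,4)B 3/4 satisfied
(1,5)B 2/3 satisfied
(2,1)B 2/2 satisfied
(2,2)B 3/3 satisfied
(2,4)B 4/5 satisfied
(2,5)R 0/4 not
(3,4)B 1/3 not
(4,1)R 0/0 satisfied
(4,5)R 1/2 not
(5,3)B 1/3 not
(5,4)R 2/5 not
(6,1)B 0/1 not
(6,3)R 3/5 not
(6,4)B 3/6 not
(6,5)B 2/3 satisfied
(7,2)R 2/3 satisfied
(7,3)R 2/3 satisfied
(7,5)B 2/2 satisfied
For instance (2,5) has only 0/4 same-type neighbors, below 2/3.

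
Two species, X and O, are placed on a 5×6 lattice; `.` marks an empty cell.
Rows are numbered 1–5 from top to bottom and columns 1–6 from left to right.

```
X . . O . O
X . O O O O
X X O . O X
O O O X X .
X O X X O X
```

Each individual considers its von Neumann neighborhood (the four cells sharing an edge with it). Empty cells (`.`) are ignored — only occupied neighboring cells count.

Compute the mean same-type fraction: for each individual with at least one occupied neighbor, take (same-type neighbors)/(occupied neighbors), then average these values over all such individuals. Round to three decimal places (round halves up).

0.566

(1,1)X 1/1
(1,4)O 1/1
(1,6)O 1/1
(2,1)X 2/2
(2,3)O 2/2
(2,4)O 3/3
(2,5)O 3/3
(2,6)O 2/3
(3,1)X 2/3
(3,2)X 1/3
(3,3)O 2/3
(3,5)O 1/3
(3,6)X 0/2
(4,1)O 1/3
(4,2)O 3/4
(4,3)O 2/4
(4,4)X 2/3
(4,5)X 1/3
(5,1)X 0/2
(5,2)O 1/3
(5,3)X 1/3
(5,4)X 2/3
(5,5)O 0/3
(5,6)X 0/1
Sum over 24 individuals: 1/1 + 1/1 + 1/1 + 2/2 + 2/2 + 3/3 + 3/3 + 2/3 + 2/3 + 1/3 + 2/3 + 1/3 + 0/2 + 1/3 + 3/4 + 2/4 + 2/3 + 1/3 + 0/2 + 1/3 + 1/3 + 2/3 + 0/3 + 0/1 = 163/12; mean = 163/12 ÷ 24 = 163/288 = 0.565972… → 0.566.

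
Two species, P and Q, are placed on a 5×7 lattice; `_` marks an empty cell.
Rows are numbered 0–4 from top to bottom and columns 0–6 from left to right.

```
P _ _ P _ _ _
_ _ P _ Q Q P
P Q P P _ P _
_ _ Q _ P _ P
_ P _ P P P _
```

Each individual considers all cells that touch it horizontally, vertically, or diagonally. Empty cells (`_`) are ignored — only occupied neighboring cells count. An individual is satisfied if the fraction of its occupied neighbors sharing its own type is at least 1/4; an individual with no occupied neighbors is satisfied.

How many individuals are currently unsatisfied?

Row 0: (0,0)P 0/0 ok · (0,3)P 1/2 ok
Row 1: (1,2)P 3/4 ok · (1,4)Q 1/4 ok · (1,5)Q 1/3 ok · (1,6)P 1/2 ok
Row 2: (2,0)P 0/1 unhappy · (2,1)Q 1/4 ok · (2,2)P 2/4 ok · (2,3)P 3/5 ok · (2,5)P 3/5 ok
Row 3: (3,2)Q 1/5 unhappy · (3,4)P 5/5 ok · (3,6)P 2/2 ok
Row 4: (4,1)P 0/1 unhappy · (4,3)P 2/3 ok · (4,4)P 3/3 ok · (4,5)P 3/3 ok
Unsatisfied: (2,0), (3,2), (4,1) — 3 in total.

3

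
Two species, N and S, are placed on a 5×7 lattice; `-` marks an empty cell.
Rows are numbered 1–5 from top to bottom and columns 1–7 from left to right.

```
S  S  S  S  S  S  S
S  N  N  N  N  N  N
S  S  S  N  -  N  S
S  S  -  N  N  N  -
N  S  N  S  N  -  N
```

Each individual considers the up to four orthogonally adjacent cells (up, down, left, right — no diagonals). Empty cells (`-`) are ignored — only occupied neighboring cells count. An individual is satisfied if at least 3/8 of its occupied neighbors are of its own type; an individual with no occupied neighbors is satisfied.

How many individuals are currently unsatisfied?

(1,1)S 2/2 ✓
(1,2)S 2/3 ✓
(1,3)S 2/3 ✓
(1,4)S 2/3 ✓
(1,5)S 2/3 ✓
(1,6)S 2/3 ✓
(1,7)S 1/2 ✓
(2,1)S 2/3 ✓
(2,2)N 1/4 ✗
(2,3)N 2/4 ✓
(2,4)N 3/4 ✓
(2,5)N 2/3 ✓
(2,6)N 3/4 ✓
(2,7)N 1/3 ✗
(3,1)S 3/3 ✓
(3,2)S 3/4 ✓
(3,3)S 1/3 ✗
(3,4)N 2/3 ✓
(3,6)N 2/3 ✓
(3,7)S 0/2 ✗
(4,1)S 2/3 ✓
(4,2)S 3/3 ✓
(4,4)N 2/3 ✓
(4,5)N 3/3 ✓
(4,6)N 2/2 ✓
(5,1)N 0/2 ✗
(5,2)S 1/3 ✗
(5,3)N 0/2 ✗
(5,4)S 0/3 ✗
(5,5)N 1/2 ✓
(5,7)N 0/0 ✓
Unsatisfied: (2,2), (2,7), (3,3), (3,7), (5,1), (5,2), (5,3), (5,4) — 8 in total.

8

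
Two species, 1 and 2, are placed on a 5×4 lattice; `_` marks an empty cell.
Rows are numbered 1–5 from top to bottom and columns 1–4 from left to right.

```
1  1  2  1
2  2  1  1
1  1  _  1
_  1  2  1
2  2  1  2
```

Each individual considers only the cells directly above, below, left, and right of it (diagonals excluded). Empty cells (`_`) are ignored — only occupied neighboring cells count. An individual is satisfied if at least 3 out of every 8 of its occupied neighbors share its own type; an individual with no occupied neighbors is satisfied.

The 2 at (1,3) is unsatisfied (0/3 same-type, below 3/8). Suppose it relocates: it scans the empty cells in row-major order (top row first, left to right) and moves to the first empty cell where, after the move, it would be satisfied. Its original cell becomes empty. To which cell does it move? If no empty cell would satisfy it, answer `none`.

none

Vacating (1,3). Empty cells in order:
  (3,3): 1/4 same-type → still unsatisfied.
  (4,1): 1/3 same-type → still unsatisfied.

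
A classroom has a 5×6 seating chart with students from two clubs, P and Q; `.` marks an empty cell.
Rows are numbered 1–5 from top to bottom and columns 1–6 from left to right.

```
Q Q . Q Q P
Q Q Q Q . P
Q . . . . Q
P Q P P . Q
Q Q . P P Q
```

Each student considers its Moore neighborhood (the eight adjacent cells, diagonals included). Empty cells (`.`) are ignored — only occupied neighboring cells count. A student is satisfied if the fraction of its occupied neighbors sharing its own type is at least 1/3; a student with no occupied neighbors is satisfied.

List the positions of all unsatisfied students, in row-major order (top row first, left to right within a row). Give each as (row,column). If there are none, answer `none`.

(4,1)

(1,1)Q 3/3 ✓
(1,2)Q 4/4 ✓
(1,4)Q 3/3 ✓
(1,5)Q 2/4 ✓
(1,6)P 1/2 ✓
(2,1)Q 4/4 ✓
(2,2)Q 5/5 ✓
(2,3)Q 4/4 ✓
(2,4)Q 3/3 ✓
(2,6)P 1/3 ✓
(3,1)Q 3/4 ✓
(3,6)Q 1/2 ✓
(4,1)P 0/4 ✗
(4,2)Q 3/5 ✓
(4,3)P 2/4 ✓
(4,4)P 3/3 ✓
(4,6)Q 2/3 ✓
(5,1)Q 2/3 ✓
(5,2)Q 2/4 ✓
(5,4)P 3/3 ✓
(5,5)P 2/4 ✓
(5,6)Q 1/2 ✓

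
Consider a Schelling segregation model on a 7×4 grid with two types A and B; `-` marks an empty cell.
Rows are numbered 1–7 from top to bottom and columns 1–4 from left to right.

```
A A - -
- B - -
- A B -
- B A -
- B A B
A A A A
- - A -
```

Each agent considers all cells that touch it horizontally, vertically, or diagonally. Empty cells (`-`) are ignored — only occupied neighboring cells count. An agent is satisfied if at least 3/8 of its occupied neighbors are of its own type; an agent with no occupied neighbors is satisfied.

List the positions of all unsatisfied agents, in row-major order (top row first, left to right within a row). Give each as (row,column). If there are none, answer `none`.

(2,2), (3,2), (4,3), (5,2), (5,4)

(1,1)A 1/2 satisfied
(1,2)A 1/2 satisfied
(2,2)B 1/4 not
(3,2)A 1/4 not
(3,3)B 2/4 satisfied
(4,2)B 2/5 satisfied
(4,3)A 2/6 not
(5,2)B 1/6 not
(5,3)A 4/7 satisfied
(5,4)B 0/4 not
(6,1)A 1/2 satisfied
(6,2)A 4/5 satisfied
(6,3)A 4/6 satisfied
(6,4)A 3/4 satisfied
(7,3)A 3/3 satisfied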